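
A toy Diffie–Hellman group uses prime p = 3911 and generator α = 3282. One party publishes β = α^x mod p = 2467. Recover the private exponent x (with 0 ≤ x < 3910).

Baby-step giant-step with m = ceil(sqrt(3910)) = 63.
Baby table (3282^j mod 3911 for j=0..62):
  0:1  1:3282  2:630  3:2652  4:1889  5:763  6:1126  7:3548
  8:1489  9:2059  10:3341  11:2629  12:712  13:1917  14:2706  15:3122
  16:3495  17:3538  18:3868  19:3581  20:287  21:3294  22:904  23:2390
  24:2425  25:3876  26:2460  27:1416  28:1044  29:372  30:672  31:3611
  32:972  33:2639  34:2244  35:395  36:1849  37:2457  38:3303  39:3065
  40:238  41:2827  42:1322  43:1505  44:3728  45:1688  46:2040  47:3559
  48:2392  49:1167  50:1225  51:3853  52:1283  53:2570  54:2624  55:3857
  56:2678  57:1179  58:1499  59:3591  60:1819  61:1772  62:47
Giant step factor: 3282^(-63) ≡ 3648 (mod 3911).
Scan 2467·3648^i mod 3911 for i = 0, 1, …:
  i=0: 2467   i=1: 405   i=2: 2993   i=3: 2863
  i=4: 1854   i=5: 1273   i=6: 1547   i=7: 3794
  i=8: 3394   i=9: 2997     …   i=53: 2209
  i=54: 1772
Match at i=54, j=61: x = 54·63 + 61 = 3463.

3463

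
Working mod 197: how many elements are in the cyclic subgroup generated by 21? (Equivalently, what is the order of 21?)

196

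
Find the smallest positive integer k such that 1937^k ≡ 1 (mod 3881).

The order of 1937 must divide p − 1 = 3880 = 2^3 · 5 · 97.
Divisors: 1, 2, 4, 5, 8, 10, 20, 40, 97, 194, 388, 485, 776, 970, 1940, 3880.
Check each in increasing order: 1937^1 ≡ 1937;  1937^2 ≡ 2923;  1937^4 ≡ 1848;  1937^5 ≡ 1294;  1937^8 ≡ 3705;  1937^10 ≡ 1725;  1937^20 ≡ 2779;  1937^40 ≡ 3532;  1937^97 ≡ 2904;  1937^194 ≡ 3684;  1937^388 ≡ 3880;  1937^485 ≡ 977;  1937^776 ≡ 1.
Smallest exponent giving 1 is 776.

776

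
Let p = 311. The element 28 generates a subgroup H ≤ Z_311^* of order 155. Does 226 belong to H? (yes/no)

yes

226 ∈ ⟨28⟩ iff 226^155 ≡ 1 (mod 311), since |⟨28⟩| = 155.
226^155 mod 311 = 1.
Since 1 = 1, 226 lies in the subgroup.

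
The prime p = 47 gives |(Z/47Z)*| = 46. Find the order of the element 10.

46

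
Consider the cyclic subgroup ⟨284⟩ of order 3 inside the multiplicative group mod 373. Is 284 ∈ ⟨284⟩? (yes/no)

yes

⟨284⟩ has order 3; its elements mod 373 are {1, 88, 284}.
284 is in this set.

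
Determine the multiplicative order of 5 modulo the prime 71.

The order of 5 must divide p − 1 = 70 = 2 · 5 · 7.
Divisors: 1, 2, 5, 7, 10, 14, 35, 70.
Check each in increasing order: 5^1 ≡ 5;  5^2 ≡ 25;  5^5 ≡ 1.
Smallest exponent giving 1 is 5.

5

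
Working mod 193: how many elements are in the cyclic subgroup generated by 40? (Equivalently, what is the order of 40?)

192

The order of 40 must divide p − 1 = 192 = 2^6 · 3.
Divisors: 1, 2, 3, 4, 6, 8, 12, 16, 24, 32, 48, 64, 96, 192.
Check each in increasing order: 40^1 ≡ 40;  40^2 ≡ 56;  40^3 ≡ 117;  40^4 ≡ 48;  40^6 ≡ 179;  40^8 ≡ 181;  40^12 ≡ 3;  40^16 ≡ 144;  40^24 ≡ 9;  40^32 ≡ 85;  40^48 ≡ 81;  40^64 ≡ 84;  40^96 ≡ 192;  40^192 ≡ 1.
Smallest exponent giving 1 is 192.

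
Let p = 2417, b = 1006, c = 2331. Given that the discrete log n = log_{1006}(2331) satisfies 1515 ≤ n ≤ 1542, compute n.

1530

Compute 1006^1515 mod 2417 = 1750, then multiply by 1006 repeatedly:
  1006^1515=1750  1006^1516=924  1006^1517=1416  1006^1518=883  1006^1519=1259
  1006^1520=46  1006^1521=353  1006^1522=2236  1006^1523=1606  1006^1524=1080
  1006^1525=1247  1006^1526=59  1006^1527=1346  1006^1528=556  1006^1529=1009
  1006^1530=2331
Found 2331 at exponent 1530.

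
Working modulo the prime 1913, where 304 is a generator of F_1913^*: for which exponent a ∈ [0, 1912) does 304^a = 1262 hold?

568

Baby-step giant-step with m = ceil(sqrt(1912)) = 44.
Baby table (304^j mod 1913 for j=0..43):
  0:1  1:304  2:592  3:146  4:385  5:347  6:273  7:733
  8:924  9:1598  10:1803  11:994  12:1835  13:1157  14:1649  15:90
  16:578  17:1629  18:1662  19:216  20:622  21:1614  22:928  23:901
  24:345  25:1578  26:1462  27:632  28:828  29:1109  30:448  31:369
  32:1222  33:366  34:310  35:503  36:1785  37:1261  38:744  39:442
  40:458  41:1496  42:1403  43:1826
Giant step factor: 304^(-44) ≡ 1850 (mod 1913).
Scan 1262·1850^i mod 1913 for i = 0, 1, …:
  i=0: 1262   i=1: 840   i=2: 644   i=3: 1514
  i=4: 268   i=5: 333   i=6: 64   i=7: 1707
  i=8: 1500   i=9: 1150   i=10: 244   i=11: 1845
  i=12: 458
Match at i=12, j=40: a = 12·44 + 40 = 568.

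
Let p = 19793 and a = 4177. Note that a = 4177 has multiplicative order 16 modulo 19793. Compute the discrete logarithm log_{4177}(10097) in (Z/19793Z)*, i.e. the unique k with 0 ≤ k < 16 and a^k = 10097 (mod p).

Successive powers of 4177 modulo 19793:
  4177^0=1  4177^1=4177  4177^2=9696  4177^3=3714  4177^4=15459  4177^5=7477
  4177^6=17868  4177^7=15026  4177^8=19792  4177^9=15616  4177^10=10097
So 4177^10 ≡ 10097 (mod 19793), giving k = 10.

10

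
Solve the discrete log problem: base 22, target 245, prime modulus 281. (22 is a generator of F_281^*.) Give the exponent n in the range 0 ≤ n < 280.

Baby-step giant-step with m = ceil(sqrt(280)) = 17.
Baby table (22^j mod 281 for j=0..16):
  0:1  1:22  2:203  3:251  4:183  5:92  6:57  7:130
  8:50  9:257  10:34  11:186  12:158  13:104  14:40  15:37
  16:252
Giant step factor: 22^(-17) ≡ 122 (mod 281).
Scan 245·122^i mod 281 for i = 0, 1, …:
  i=0: 245   i=1: 104
Match at i=1, j=13: n = 1·17 + 13 = 30.

30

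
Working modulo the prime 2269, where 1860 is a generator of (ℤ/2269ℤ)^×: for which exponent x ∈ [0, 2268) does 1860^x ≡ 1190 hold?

743

Baby-step giant-step with m = ceil(sqrt(2268)) = 48.
Baby table (1860^j mod 2269 for j=0..47):
  0:1  1:1860  2:1644  3:1497  4:357  5:1472  6:1506  7:1214
  8:385  9:1365  10:2158  11:19  12:1305  13:1739  14:1215  15:2245
  16:740  17:1386  18:376  19:508  20:976  21:160  22:361  23:2105
  24:1275  25:395  26:1813  27:446  28:1375  29:337  30:576  31:392
  32:771  33:52  34:1422  35:1535  36:698  37:412  38:1667  39:1166
  40:1865  41:1868  42:641  43:1035  44:988  45:2059  46:1937  47:1917
Giant step factor: 1860^(-48) ≡ 2249 (mod 2269).
Scan 1190·2249^i mod 2269 for i = 0, 1, …:
  i=0: 1190   i=1: 1159   i=2: 1779   i=3: 724
  i=4: 1403   i=5: 1437   i=6: 757   i=7: 743
  i=8: 1023   i=9: 2230     …   i=14: 462
  i=15: 2105
Match at i=15, j=23: x = 15·48 + 23 = 743.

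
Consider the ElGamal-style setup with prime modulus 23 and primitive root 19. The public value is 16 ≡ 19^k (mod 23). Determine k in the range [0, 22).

Successive powers of 19 modulo 23:
  19^0=1  19^1=19  19^2=16
So 19^2 ≡ 16 (mod 23), giving k = 2.

2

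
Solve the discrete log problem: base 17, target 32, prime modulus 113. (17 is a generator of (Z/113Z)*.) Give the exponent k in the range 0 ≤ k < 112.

Successive powers of 17 modulo 113:
  17^0=1  17^1=17  17^2=63  17^3=54  17^4=14  17^5=12
  17^6=91  17^7=78  17^8=83  17^9=55  17^10=31  17^11=75
  17^12=32
So 17^12 ≡ 32 (mod 113), giving k = 12.

12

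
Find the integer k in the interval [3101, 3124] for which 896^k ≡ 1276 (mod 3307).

3112

Compute 896^3101 mod 3307 = 2221, then multiply by 896 repeatedly:
  896^3101=2221  896^3102=2509  896^3103=2611  896^3104=1407  896^3105=705
  896^3106=43  896^3107=2151  896^3108=2622  896^3109=1342  896^3110=1991
  896^3111=1463  896^3112=1276
Found 1276 at exponent 3112.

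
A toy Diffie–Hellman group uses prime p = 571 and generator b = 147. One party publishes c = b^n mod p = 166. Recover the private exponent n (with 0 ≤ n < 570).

Baby-step giant-step with m = ceil(sqrt(570)) = 24.
Baby table (147^j mod 571 for j=0..23):
  0:1  1:147  2:482  3:50  4:498  5:118  6:216  7:347
  8:190  9:522  10:220  11:364  12:405  13:151  14:499  15:265
  16:127  17:397  18:117  19:69  20:436  21:140  22:24  23:102
Giant step factor: 147^(-24) ≡ 544 (mod 571).
Scan 166·544^i mod 571 for i = 0, 1, …:
  i=0: 166   i=1: 86   i=2: 533   i=3: 455
  i=4: 277   i=5: 515   i=6: 370   i=7: 288
  i=8: 218   i=9: 395   i=10: 184   i=11: 171
  i=12: 522
Match at i=12, j=9: n = 12·24 + 9 = 297.

297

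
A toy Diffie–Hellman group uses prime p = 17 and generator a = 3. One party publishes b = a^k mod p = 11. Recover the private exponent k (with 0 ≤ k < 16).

Successive powers of 3 modulo 17:
  3^0=1  3^1=3  3^2=9  3^3=10  3^4=13  3^5=5
  3^6=15  3^7=11
So 3^7 ≡ 11 (mod 17), giving k = 7.

7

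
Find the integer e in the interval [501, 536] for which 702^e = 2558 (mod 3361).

519

Compute 702^501 mod 3361 = 2491, then multiply by 702 repeatedly:
  702^501=2491  702^502=962  702^503=3124  702^504=1676  702^505=202
  702^506=642  702^507=310  702^508=2516  702^509=1707  702^510=1798
  702^511=1821  702^512=1162  702^513=2362  702^514=1151  702^515=1362
  702^516=1600  702^517=626  702^518=2522  702^519=2558
Found 2558 at exponent 519.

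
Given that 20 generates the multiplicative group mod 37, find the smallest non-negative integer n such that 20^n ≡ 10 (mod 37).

Successive powers of 20 modulo 37:
  20^0=1  20^1=20  20^2=30  20^3=8  20^4=12  20^5=18
  20^6=27  20^7=22  20^8=33  20^9=31  20^10=28  20^11=5
  20^12=26  20^13=2  20^14=3  20^15=23  20^16=16  20^17=24
  20^18=36  20^19=17  20^20=7  20^21=29  20^22=25  20^23=19
  20^24=10
So 20^24 ≡ 10 (mod 37), giving n = 24.

24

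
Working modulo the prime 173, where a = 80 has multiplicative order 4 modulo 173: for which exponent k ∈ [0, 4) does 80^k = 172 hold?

Successive powers of 80 modulo 173:
  80^0=1  80^1=80  80^2=172
So 80^2 ≡ 172 (mod 173), giving k = 2.

2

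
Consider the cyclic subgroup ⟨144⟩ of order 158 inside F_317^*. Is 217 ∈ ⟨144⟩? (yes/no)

yes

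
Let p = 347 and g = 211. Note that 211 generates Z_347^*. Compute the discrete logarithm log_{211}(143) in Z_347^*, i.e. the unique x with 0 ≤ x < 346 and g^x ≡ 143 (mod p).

Baby-step giant-step with m = ceil(sqrt(346)) = 19.
Baby table (211^j mod 347 for j=0..18):
  0:1  1:211  2:105  3:294  4:268  5:334  6:33  7:23
  8:342  9:333  10:169  11:265  12:48  13:65  14:182  15:232
  16:25  17:70  18:196
Giant step factor: 211^(-19) ≡ 336 (mod 347).
Scan 143·336^i mod 347 for i = 0, 1, …:
  i=0: 143   i=1: 162   i=2: 300   i=3: 170
  i=4: 212   i=5: 97   i=6: 321   i=7: 286
  i=8: 324   i=9: 253     …   i=16: 159
  i=17: 333
Match at i=17, j=9: x = 17·19 + 9 = 332.

332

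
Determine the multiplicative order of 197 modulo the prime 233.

116

The order of 197 must divide p − 1 = 232 = 2^3 · 29.
Divisors: 1, 2, 4, 8, 29, 58, 116, 232.
Check each in increasing order: 197^1 ≡ 197;  197^2 ≡ 131;  197^4 ≡ 152;  197^8 ≡ 37;  197^29 ≡ 89;  197^58 ≡ 232;  197^116 ≡ 1.
Smallest exponent giving 1 is 116.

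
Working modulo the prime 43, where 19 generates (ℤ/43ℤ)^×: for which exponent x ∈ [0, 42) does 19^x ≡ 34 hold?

Baby-step giant-step with m = ceil(sqrt(42)) = 7.
Baby table (19^j mod 43 for j=0..6):
  0:1  1:19  2:17  3:22  4:31  5:30  6:11
Giant step factor: 19^(-7) ≡ 7 (mod 43).
Scan 34·7^i mod 43 for i = 0, 1, …:
  i=0: 34   i=1: 23   i=2: 32   i=3: 9
  i=4: 20   i=5: 11
Match at i=5, j=6: x = 5·7 + 6 = 41.

41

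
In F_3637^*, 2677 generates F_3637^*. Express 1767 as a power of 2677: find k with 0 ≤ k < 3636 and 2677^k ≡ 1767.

Baby-step giant-step with m = ceil(sqrt(3636)) = 61.
Baby table (2677^j mod 3637 for j=0..60):
  0:1  1:2677  2:1439  3:620  4:1268  5:1115  6:2515  7:568
  8:270  9:2664  10:3008  11:98  12:482  13:2816  14:2568  15:606
  16:160  17:2791  18:1109  19:1001  20:2845  21:187  22:2330  23:3592
  24:3193  25:711  26:1196  27:1132  28:743  29:3209  30:3536  31:2398
  32:141  33:2846  34:2864  35:132  36:575  37:824  38:1826  39:74
  40:1700  41:1013  42:2236  43:2907  44:2496  45:623  46:2025  47:1795
  48:738  49:735  50:3615  51:2935  52:1075  53:908  54:1200  55:929
  56:2862  57:2052  58:1334  59:3221  60:2927
Giant step factor: 2677^(-61) ≡ 1999 (mod 3637).
Scan 1767·1999^i mod 3637 for i = 0, 1, …:
  i=0: 1767   i=1: 706   i=2: 138   i=3: 3087
  i=4: 2561   i=5: 2180   i=6: 694   i=7: 1609
  i=8: 1283   i=9: 632     …   i=46: 1878
  i=47: 738
Match at i=47, j=48: k = 47·61 + 48 = 2915.

2915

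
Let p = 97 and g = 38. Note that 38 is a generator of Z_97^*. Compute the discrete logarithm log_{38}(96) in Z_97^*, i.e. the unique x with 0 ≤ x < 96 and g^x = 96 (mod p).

48

Baby-step giant-step with m = ceil(sqrt(96)) = 10.
Baby table (38^j mod 97 for j=0..9):
  0:1  1:38  2:86  3:67  4:24  5:39  6:27  7:56
  8:91  9:63
Giant step factor: 38^(-10) ≡ 25 (mod 97).
Scan 96·25^i mod 97 for i = 0, 1, …:
  i=0: 96   i=1: 72   i=2: 54   i=3: 89
  i=4: 91
Match at i=4, j=8: x = 4·10 + 8 = 48.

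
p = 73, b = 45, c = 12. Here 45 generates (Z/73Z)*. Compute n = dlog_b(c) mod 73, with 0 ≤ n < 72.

46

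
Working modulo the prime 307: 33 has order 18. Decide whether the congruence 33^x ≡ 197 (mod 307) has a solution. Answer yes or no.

no

⟨33⟩ has order 18; its elements mod 307 are {1, 17, 18, 20, 33, 46, 53, 93, 139, 168, 214, 254, 261, 274, 287, 289, 290, 306}.
197 is not in this set.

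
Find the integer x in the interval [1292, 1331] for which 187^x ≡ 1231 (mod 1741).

Compute 187^1292 mod 1741 = 55, then multiply by 187 repeatedly:
  187^1292=55  187^1293=1580  187^1294=1231
Found 1231 at exponent 1294.

1294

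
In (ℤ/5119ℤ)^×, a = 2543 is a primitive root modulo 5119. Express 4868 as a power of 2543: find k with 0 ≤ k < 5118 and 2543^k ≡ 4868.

Baby-step giant-step with m = ceil(sqrt(5118)) = 72.
Baby table (2543^j mod 5119 for j=0..71):
  0:1  1:2543  2:1552  3:5106  4:2774  5:300  6:169  7:4890
  8:1219  9:2922  10:2977  11:4629  12:2966  13:2251  14:1251  15:2394
  16:1451  17:4213  18:4711  19:1613  20:1540  21:185  22:4626  23:456
  24:2714  25:1290  26:4310  27:551  28:3706  29:279  30:3075  31:3012
  32:1492  33:977  34:1796  35:1080  36:2656  37:2247  38:1317  39:1305
  40:1503  41:3355  42:3511  43:937  44:2456  45:428  46:3176  47:3905
  48:4674  49:4783  50:425  51:666  52:4368  53:4713  54:1580  55:4644
  56:159  57:5055  58:1056  59:3052  60:832  61:1629  62:1276  63:4541
  64:4418  65:3888  66:2395  67:3994  68:646  69:4698  70:4387  71:1840
Giant step factor: 2543^(-72) ≡ 3109 (mod 5119).
Scan 4868·3109^i mod 5119 for i = 0, 1, …:
  i=0: 4868   i=1: 2848   i=2: 3681   i=3: 3264
  i=4: 1918   i=5: 4546   i=6: 5074   i=7: 3427
  i=8: 1904   i=9: 1972     …   i=55: 4536
  i=56: 4698
Match at i=56, j=69: k = 56·72 + 69 = 4101.

4101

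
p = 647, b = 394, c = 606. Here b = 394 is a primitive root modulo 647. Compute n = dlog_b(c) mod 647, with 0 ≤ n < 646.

77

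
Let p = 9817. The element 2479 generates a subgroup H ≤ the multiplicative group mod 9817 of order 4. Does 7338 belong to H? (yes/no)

yes

⟨2479⟩ has order 4; its elements mod 9817 are {1, 2479, 7338, 9816}.
7338 is in this set.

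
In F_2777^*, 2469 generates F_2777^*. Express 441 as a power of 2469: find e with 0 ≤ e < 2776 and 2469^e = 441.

Baby-step giant-step with m = ceil(sqrt(2776)) = 53.
Baby table (2469^j mod 2777 for j=0..52):
  0:1  1:2469  2:446  3:1482  4:1749  5:46  6:2494  7:1077
  8:1524  9:2698  10:2116  11:867  12:2333  13:679  14:1920  15:141
  16:1004  17:1792  18:687  19:2233  20:932  21:1752  22:1899  23:1055
  24:2746  25:1217  26:59  27:1267  28:1321  29:1351  30:442  31:2714
  32:2742  33:2449  34:1052  35:893  36:2656  37:1167  38:1574  39:1183
  40:2200  41:2765  42:919  43:202  44:1655  45:1228  46:2225  47:619
  48:961  49:1151  50:948  51:2378  52:704
Giant step factor: 2469^(-53) ≡ 1880 (mod 2777).
Scan 441·1880^i mod 2777 for i = 0, 1, …:
  i=0: 441   i=1: 1534   i=2: 1394   i=3: 2009
  i=4: 200   i=5: 1105   i=6: 204   i=7: 294
  i=8: 97   i=9: 1855     …   i=42: 73
  i=43: 1167
Match at i=43, j=37: e = 43·53 + 37 = 2316.

2316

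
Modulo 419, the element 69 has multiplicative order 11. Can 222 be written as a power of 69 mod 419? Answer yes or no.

222 ∈ ⟨69⟩ iff 222^11 ≡ 1 (mod 419), since |⟨69⟩| = 11.
222^11 mod 419 = 171.
Since 171 ≠ 1, 222 does not lie in the subgroup.

no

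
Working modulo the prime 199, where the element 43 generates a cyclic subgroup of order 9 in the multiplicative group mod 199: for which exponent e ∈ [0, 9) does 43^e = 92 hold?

6

Successive powers of 43 modulo 199:
  43^0=1  43^1=43  43^2=58  43^3=106  43^4=180  43^5=178
  43^6=92
So 43^6 ≡ 92 (mod 199), giving e = 6.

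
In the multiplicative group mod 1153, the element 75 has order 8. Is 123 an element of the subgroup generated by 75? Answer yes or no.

⟨75⟩ has order 8; its elements mod 1153 are {1, 75, 123, 140, 1013, 1030, 1078, 1152}.
123 is in this set.

yes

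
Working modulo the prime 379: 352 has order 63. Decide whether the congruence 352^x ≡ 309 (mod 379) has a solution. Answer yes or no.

309 ∈ ⟨352⟩ iff 309^63 ≡ 1 (mod 379), since |⟨352⟩| = 63.
309^63 mod 379 = 378.
Since 378 ≠ 1, 309 does not lie in the subgroup.

no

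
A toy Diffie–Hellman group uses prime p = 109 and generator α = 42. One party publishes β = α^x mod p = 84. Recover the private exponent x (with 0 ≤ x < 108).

34

Baby-step giant-step with m = ceil(sqrt(108)) = 11.
Baby table (42^j mod 109 for j=0..10):
  0:1  1:42  2:20  3:77  4:73  5:14  6:43  7:62
  8:97  9:41  10:87
Giant step factor: 42^(-11) ≡ 44 (mod 109).
Scan 84·44^i mod 109 for i = 0, 1, …:
  i=0: 84   i=1: 99   i=2: 105   i=3: 42
Match at i=3, j=1: x = 3·11 + 1 = 34.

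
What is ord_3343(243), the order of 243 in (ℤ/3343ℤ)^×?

The order of 243 must divide p − 1 = 3342 = 2 · 3 · 557.
Divisors: 1, 2, 3, 6, 557, 1114, 1671, 3342.
Check each in increasing order: 243^1 ≡ 243;  243^2 ≡ 2218;  243^3 ≡ 751;  243^6 ≡ 2377;  243^557 ≡ 3342;  243^1114 ≡ 1.
Smallest exponent giving 1 is 1114.

1114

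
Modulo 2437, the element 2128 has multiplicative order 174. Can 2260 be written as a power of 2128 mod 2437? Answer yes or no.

2260 ∈ ⟨2128⟩ iff 2260^174 ≡ 1 (mod 2437), since |⟨2128⟩| = 174.
2260^174 mod 2437 = 1945.
Since 1945 ≠ 1, 2260 does not lie in the subgroup.

no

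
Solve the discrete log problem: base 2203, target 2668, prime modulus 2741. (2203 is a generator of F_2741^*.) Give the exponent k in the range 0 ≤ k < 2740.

Baby-step giant-step with m = ceil(sqrt(2740)) = 53.
Baby table (2203^j mod 2741 for j=0..52):
  0:1  1:2203  2:1639  3:820  4:141  5:890  6:855  7:498
  8:694  9:2145  10:2692  11:1693  12:1919  13:935  14:1314  15:246
  16:1961  17:267  18:1627  19:1794  20:2401  21:2014  22:1904  23:782
  24:1398  25:1651  26:2587  27:622  28:2507  29:2547  30:214  31:2731
  32:2639  33:56  34:23  35:1331  36:2064  37:2414  38:502  39:1283
  40:478  41:490  42:2257  43:2738  44:1614  45:565  46:281  47:2318
  48:71  49:176  50:1247  51:659  52:1788
Giant step factor: 2203^(-53) ≡ 1529 (mod 2741).
Scan 2668·1529^i mod 2741 for i = 0, 1, …:
  i=0: 2668   i=1: 764   i=2: 490
Match at i=2, j=41: k = 2·53 + 41 = 147.

147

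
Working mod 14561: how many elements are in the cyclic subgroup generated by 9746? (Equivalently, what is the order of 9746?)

1456

The order of 9746 must divide p − 1 = 14560 = 2^5 · 5 · 7 · 13.
Divisors: 1, 2, 4, 5, 7, 8, 10, 13, 14, 16, 20, 26, 28, 32, 35, 40, 52, 56, 65, 70, 80, 91, 104, 112, 130, 140, 160, 182, 208, 224, 260, 280, 364, 416, 455, 520, 560, 728, 910, 1040, 1120, 1456, 1820, 2080, 2912, 3640, 7280, 14560.
Check each in increasing order: 9746^1 ≡ 9746;  9746^2 ≡ 3113;  9746^4 ≡ 7704;  9746^5 ≡ 6668;  9746^7 ≡ 8059;  9746^8 ≡ 980;  9746^10 ≡ 7491;  9746^13 ≡ 11312;  9746^14 ≡ 5421;  9746^16 ≡ 13935;  9746^20 ≡ 11548;  9746^26 ≡ 13837;  9746^28 ≡ 3143;  9746^32 ≡ 13290;  9746^35 ≡ 7858;  9746^40 ≡ 6666;  9746^52 ≡ 14541;  9746^56 ≡ 6091;  9746^65 ≡ 6736;  9746^70 ≡ 9524;  9746^80 ≡ 9945;  9746^91 ≡ 1071;  9746^104 ≡ 400;  9746^112 ≡ 13414;  9746^130 ≡ 1620;  9746^140 ≡ 6107;  9746^160 ≡ 4713;  9746^182 ≡ 11283;  9746^208 ≡ 14390;  9746^224 ≡ 5119;  9746^260 ≡ 3420;  9746^280 ≡ 4728;  9746^364 ≡ 13827;  9746^416 ≡ 119;  9746^455 ≡ 180;  9746^520 ≡ 3917;  9746^560 ≡ 2849;  9746^728 ≡ 14560;  9746^910 ≡ 3278;  9746^1040 ≡ 10156;  9746^1120 ≡ 6324;  9746^1456 ≡ 1.
Smallest exponent giving 1 is 1456.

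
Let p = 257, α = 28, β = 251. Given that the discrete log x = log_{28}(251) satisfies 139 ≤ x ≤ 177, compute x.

Compute 28^139 mod 257 = 217, then multiply by 28 repeatedly:
  28^139=217  28^140=165  28^141=251
Found 251 at exponent 141.

141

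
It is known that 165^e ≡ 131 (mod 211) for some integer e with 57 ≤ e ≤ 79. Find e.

73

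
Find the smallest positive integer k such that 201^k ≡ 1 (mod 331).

330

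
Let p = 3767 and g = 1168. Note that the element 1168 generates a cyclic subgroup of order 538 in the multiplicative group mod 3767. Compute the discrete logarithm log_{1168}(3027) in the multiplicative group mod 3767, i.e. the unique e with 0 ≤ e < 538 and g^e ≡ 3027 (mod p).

Baby-step giant-step with m = ceil(sqrt(538)) = 24.
Baby table (1168^j mod 3767 for j=0..23):
  0:1  1:1168  2:570  3:2768  4:938  5:3154  6:3513  7:921
  8:2133  9:1357  10:2836  11:1255  12:477  13:3387  14:666  15:1886
  16:2920  17:1425  18:3153  19:2345  20:351  21:3132  22:419  23:3449
Giant step factor: 1168^(-24) ≡ 3425 (mod 3767).
Scan 3027·3425^i mod 3767 for i = 0, 1, …:
  i=0: 3027   i=1: 691   i=2: 999   i=3: 1139
  i=4: 2230   i=5: 2041   i=6: 2640   i=7: 1200
  i=8: 203   i=9: 2147   i=10: 291   i=11: 2187
  i=12: 1679   i=13: 2133
Match at i=13, j=8: e = 13·24 + 8 = 320.

320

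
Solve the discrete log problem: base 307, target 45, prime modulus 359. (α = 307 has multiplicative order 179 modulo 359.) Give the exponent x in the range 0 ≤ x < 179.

148

Baby-step giant-step with m = ceil(sqrt(179)) = 14.
Baby table (307^j mod 359 for j=0..13):
  0:1  1:307  2:191  3:120  4:222  5:303  6:40  7:74
  8:101  9:133  10:264  11:273  12:164  13:88
Giant step factor: 307^(-14) ≡ 288 (mod 359).
Scan 45·288^i mod 359 for i = 0, 1, …:
  i=0: 45   i=1: 36   i=2: 316   i=3: 181
  i=4: 73   i=5: 202   i=6: 18   i=7: 158
  i=8: 270   i=9: 216   i=10: 101
Match at i=10, j=8: x = 10·14 + 8 = 148.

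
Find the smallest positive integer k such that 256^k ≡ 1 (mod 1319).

659

The order of 256 must divide p − 1 = 1318 = 2 · 659.
Divisors: 1, 2, 659, 1318.
Check each in increasing order: 256^1 ≡ 256;  256^2 ≡ 905;  256^659 ≡ 1.
Smallest exponent giving 1 is 659.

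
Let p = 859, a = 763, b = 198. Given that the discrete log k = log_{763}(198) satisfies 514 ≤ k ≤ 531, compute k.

524

Compute 763^514 mod 859 = 576, then multiply by 763 repeatedly:
  763^514=576  763^515=539  763^516=655  763^517=686  763^518=287
  763^519=795  763^520=131  763^521=309  763^522=401  763^523=159
  763^524=198
Found 198 at exponent 524.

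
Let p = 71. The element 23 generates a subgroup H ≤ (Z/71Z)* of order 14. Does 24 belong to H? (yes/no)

24 ∈ ⟨23⟩ iff 24^14 ≡ 1 (mod 71), since |⟨23⟩| = 14.
24^14 mod 71 = 25.
Since 25 ≠ 1, 24 does not lie in the subgroup.

no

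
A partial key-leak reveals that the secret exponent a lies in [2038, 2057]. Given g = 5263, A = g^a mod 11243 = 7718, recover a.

Compute 5263^2038 mod 11243 = 2838, then multiply by 5263 repeatedly:
  5263^2038=2838  5263^2039=5690  5263^2040=6361  5263^2041=7532  5263^2042=9341
  5263^2043=7287  5263^2044=1608  5263^2045=8168  5263^2046=6195  5263^2047=10828
  5263^2048=8240  5263^2049=2869  5263^2050=198  5263^2051=7718
Found 7718 at exponent 2051.

2051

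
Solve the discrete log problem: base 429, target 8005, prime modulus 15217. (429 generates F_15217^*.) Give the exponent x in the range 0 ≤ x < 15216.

5766

Baby-step giant-step with m = ceil(sqrt(15216)) = 124.
Baby table (429^j mod 15217 for j=0..123):
  0:1  1:429  2:1437  3:7793  4:10674  5:14046  6:15019  7:6360
  8:4597  9:9120  10:1711  11:3603  12:8770  13:3731  14:2814  15:5063
  16:11213  17:1805  18:13495  19:6895  20:5857  21:1848  22:1508  23:7818
  24:6182  25:4320  26:12023  27:14521  28:5756  29:4170  30:8541  31:12009
  32:8515  33:855  34:1587  35:11275  36:13186  37:11287  38:3117  39:13314
  40:5331  41:4449  42:6496  43:2073  44:6731  45:11586  46:9652  47:1684
  48:7237  49:405  50:6358  51:3739  52:6246  53:1342  54:12689  55:11112
  56:4127  57:5311  58:11086  59:8190  60:13600  61:6289  62:4572  63:13612
  64:11437  65:6599  66:609  67:2572  68:7764  69:13450  70:2807  71:2060
  72:1154  73:8122  74:14862  75:15092  76:7243  77:2979  78:14980  79:4846
  80:9422  81:9533  82:11501  83:3621  84:1275  85:14380  86:6135  87:14591
  88:5352  89:13458  90:6239  91:13556  92:2630  93:2212  94:5494  95:13508
  96:12472  97:9321  98:11855  99:3317  100:7812  101:3608  102:10915  103:10916
  104:11345  105:12782  106:5358  107:815  108:14861  109:14663  110:5806  111:10403
  112:4306  113:6017  114:9620  115:3173  116:6904  117:9718  118:14781  119:10777
  120:12582  121:10860  122:2538  123:8395
Giant step factor: 429^(-124) ≡ 1857 (mod 15217).
Scan 8005·1857^i mod 15217 for i = 0, 1, …:
  i=0: 8005   i=1: 13493   i=2: 9319   i=3: 3654
  i=4: 13913   i=5: 13192   i=6: 13391   i=7: 2509
  i=8: 2811   i=9: 596     …   i=45: 8287
  i=46: 4572
Match at i=46, j=62: x = 46·124 + 62 = 5766.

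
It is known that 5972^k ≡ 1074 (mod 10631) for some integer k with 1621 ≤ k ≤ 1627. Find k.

1621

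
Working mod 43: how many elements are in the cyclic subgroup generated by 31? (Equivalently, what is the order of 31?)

21

The order of 31 must divide p − 1 = 42 = 2 · 3 · 7.
Divisors: 1, 2, 3, 6, 7, 14, 21, 42.
Check each in increasing order: 31^1 ≡ 31;  31^2 ≡ 15;  31^3 ≡ 35;  31^6 ≡ 21;  31^7 ≡ 6;  31^14 ≡ 36;  31^21 ≡ 1.
Smallest exponent giving 1 is 21.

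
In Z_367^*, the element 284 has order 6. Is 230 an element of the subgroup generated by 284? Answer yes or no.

no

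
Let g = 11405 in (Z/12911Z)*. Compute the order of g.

The order of 11405 must divide p − 1 = 12910 = 2 · 5 · 1291.
Divisors: 1, 2, 5, 10, 1291, 2582, 6455, 12910.
Check each in increasing order: 11405^1 ≡ 11405;  11405^2 ≡ 8611;  11405^5 ≡ 1271;  11405^10 ≡ 1566;  11405^1291 ≡ 9497;  11405^2582 ≡ 9674;  11405^6455 ≡ 1.
Smallest exponent giving 1 is 6455.

6455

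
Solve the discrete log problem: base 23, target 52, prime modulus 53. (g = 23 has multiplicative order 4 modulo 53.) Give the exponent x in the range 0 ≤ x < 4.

2

Successive powers of 23 modulo 53:
  23^0=1  23^1=23  23^2=52
So 23^2 ≡ 52 (mod 53), giving x = 2.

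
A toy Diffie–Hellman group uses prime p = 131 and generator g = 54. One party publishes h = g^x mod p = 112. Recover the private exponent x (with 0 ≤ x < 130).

Baby-step giant-step with m = ceil(sqrt(130)) = 12.
Baby table (54^j mod 131 for j=0..11):
  0:1  1:54  2:34  3:2  4:108  5:68  6:4  7:85
  8:5  9:8  10:39  11:10
Giant step factor: 54^(-12) ≡ 41 (mod 131).
Scan 112·41^i mod 131 for i = 0, 1, …:
  i=0: 112   i=1: 7   i=2: 25   i=3: 108
Match at i=3, j=4: x = 3·12 + 4 = 40.

40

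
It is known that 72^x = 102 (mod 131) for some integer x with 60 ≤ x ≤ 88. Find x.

Compute 72^60 mod 131 = 63, then multiply by 72 repeatedly:
  72^60=63  72^61=82  72^62=9  72^63=124  72^64=20
  72^65=130  72^66=59  72^67=56  72^68=102
Found 102 at exponent 68.

68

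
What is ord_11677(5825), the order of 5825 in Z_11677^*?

The order of 5825 must divide p − 1 = 11676 = 2^2 · 3 · 7 · 139.
Divisors: 1, 2, 3, 4, 6, 7, 12, 14, 21, 28, 42, 84, 139, 278, 417, 556, 834, 973, 1668, 1946, 2919, 3892, 5838, 11676.
Check each in increasing order: 5825^1 ≡ 5825;  5825^2 ≡ 8940;  5825^3 ≡ 7757;  5825^4 ≡ 6212;  5825^6 ≡ 11145;  5825^7 ≡ 7182;  5825^12 ≡ 2776;  5825^14 ≡ 3815;  5825^21 ≡ 5088;  5825^28 ≡ 4683;  5825^42 ≡ 11512;  5825^84 ≡ 3871;  5825^139 ≡ 11226;  5825^278 ≡ 4892;  5825^417 ≡ 661;  5825^556 ≡ 5491;  5825^834 ≡ 4872;  5825^973 ≡ 9681;  5825^1668 ≡ 8720;  5825^1946 ≡ 2159;  5825^2919 ≡ 11126;  5825^3892 ≡ 2158;  5825^5838 ≡ 11676;  5825^11676 ≡ 1.
Smallest exponent giving 1 is 11676.

11676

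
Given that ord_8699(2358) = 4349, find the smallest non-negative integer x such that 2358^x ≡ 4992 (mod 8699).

Baby-step giant-step with m = ceil(sqrt(4349)) = 66.
Baby table (2358^j mod 8699 for j=0..65):
  0:1  1:2358  2:1503  3:3581  4:5968  5:6261  6:1235  7:6664
  8:3318  9:3443  10:2427  11:7623  12:2900  13:786  14:501  15:6993
  16:4889  17:2087  18:6211  19:5121  20:1106  21:6947  22:809  23:2541
  24:6766  25:262  26:167  27:2331  28:7429  29:6495  30:4970  31:1707
  32:6168  33:8115  34:6069  35:847  36:5155  37:2987  38:5855  39:777
  40:5376  41:2165  42:7456  43:569  44:2056  45:2705  46:2023  47:3182
  48:4618  49:6795  50:7751  51:259  52:1792  53:6521  54:5385  55:5989
  56:3585  57:6701  58:3574  59:6860  60:4439  61:2265  62:8383  63:2986
  64:3497  65:7973
Giant step factor: 2358^(-66) ≡ 4318 (mod 8699).
Scan 4992·4318^i mod 8699 for i = 0, 1, …:
  i=0: 4992   i=1: 8033   i=2: 3581
Match at i=2, j=3: x = 2·66 + 3 = 135.

135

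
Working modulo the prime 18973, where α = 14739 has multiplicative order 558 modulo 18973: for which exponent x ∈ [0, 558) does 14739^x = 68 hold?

164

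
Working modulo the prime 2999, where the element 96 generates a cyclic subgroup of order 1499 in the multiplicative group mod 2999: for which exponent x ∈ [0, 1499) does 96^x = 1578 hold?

13

Successive powers of 96 modulo 2999:
  96^0=1  96^1=96  96^2=219  96^3=31  96^4=2976  96^5=791
  96^6=961  96^7=2286  96^8=529  96^9=2800  96^10=1889  96^11=1404
  96^12=2828  96^13=1578
So 96^13 ≡ 1578 (mod 2999), giving x = 13.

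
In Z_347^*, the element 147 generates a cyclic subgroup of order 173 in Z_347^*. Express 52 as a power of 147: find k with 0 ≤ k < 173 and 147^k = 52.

152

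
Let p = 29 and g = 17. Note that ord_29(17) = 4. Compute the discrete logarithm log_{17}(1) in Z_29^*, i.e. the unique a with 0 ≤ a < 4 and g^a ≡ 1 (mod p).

0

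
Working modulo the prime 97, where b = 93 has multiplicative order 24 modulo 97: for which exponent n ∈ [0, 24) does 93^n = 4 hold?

13

Successive powers of 93 modulo 97:
  93^0=1  93^1=93  93^2=16  93^3=33  93^4=62  93^5=43
  93^6=22  93^7=9  93^8=61  93^9=47  93^10=6  93^11=73
  93^12=96  93^13=4
So 93^13 ≡ 4 (mod 97), giving n = 13.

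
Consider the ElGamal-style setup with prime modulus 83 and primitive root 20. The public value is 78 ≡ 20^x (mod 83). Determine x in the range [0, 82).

Successive powers of 20 modulo 83:
  20^0=1  20^1=20  20^2=68  20^3=32  20^4=59  20^5=18
  20^6=28  20^7=62  20^8=78
So 20^8 ≡ 78 (mod 83), giving x = 8.

8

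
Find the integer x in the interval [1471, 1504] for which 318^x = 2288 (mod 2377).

Compute 318^1471 mod 2377 = 1480, then multiply by 318 repeatedly:
  318^1471=1480  318^1472=2371  318^1473=469  318^1474=1768  318^1475=1252
  318^1476=1177  318^1477=1097  318^1478=1804  318^1479=815  318^1480=77
  318^1481=716  318^1482=1873  318^1483=1364  318^1484=1138  318^1485=580
  318^1486=1411  318^1487=1822  318^1488=1785  318^1489=1904  318^1490=1714
  318^1491=719  318^1492=450  318^1493=480  318^1494=512  318^1495=1180
  318^1496=2051  318^1497=920  318^1498=189  318^1499=677  318^1500=1356
  318^1501=971  318^1502=2145  318^1503=2288
Found 2288 at exponent 1503.

1503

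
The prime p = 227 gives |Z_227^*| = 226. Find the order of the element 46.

The order of 46 must divide p − 1 = 226 = 2 · 113.
Divisors: 1, 2, 113, 226.
Check each in increasing order: 46^1 ≡ 46;  46^2 ≡ 73;  46^113 ≡ 226;  46^226 ≡ 1.
Smallest exponent giving 1 is 226.

226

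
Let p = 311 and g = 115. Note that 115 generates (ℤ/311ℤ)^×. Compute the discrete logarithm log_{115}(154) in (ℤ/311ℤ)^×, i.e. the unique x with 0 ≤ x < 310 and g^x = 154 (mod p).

Baby-step giant-step with m = ceil(sqrt(310)) = 18.
Baby table (115^j mod 311 for j=0..17):
  0:1  1:115  2:163  3:85  4:134  5:171  6:72  7:194
  8:229  9:211  10:7  11:183  12:208  13:284  14:5  15:264
  16:193  17:114
Giant step factor: 115^(-18) ≡ 162 (mod 311).
Scan 154·162^i mod 311 for i = 0, 1, …:
  i=0: 154   i=1: 68   i=2: 131   i=3: 74
  i=4: 170   i=5: 172   i=6: 185   i=7: 114
Match at i=7, j=17: x = 7·18 + 17 = 143.

143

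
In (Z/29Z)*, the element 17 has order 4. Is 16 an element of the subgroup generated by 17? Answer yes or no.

⟨17⟩ has order 4; its elements mod 29 are {1, 12, 17, 28}.
16 is not in this set.

no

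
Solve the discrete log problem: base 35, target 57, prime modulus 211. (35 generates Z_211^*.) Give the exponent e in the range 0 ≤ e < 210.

17

Baby-step giant-step with m = ceil(sqrt(210)) = 15.
Baby table (35^j mod 211 for j=0..14):
  0:1  1:35  2:170  3:42  4:204  5:177  6:76  7:128
  8:49  9:27  10:101  11:159  12:79  13:22  14:137
Giant step factor: 35^(-15) ≡ 40 (mod 211).
Scan 57·40^i mod 211 for i = 0, 1, …:
  i=0: 57   i=1: 170
Match at i=1, j=2: e = 1·15 + 2 = 17.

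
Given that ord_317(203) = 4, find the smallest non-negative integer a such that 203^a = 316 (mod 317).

2

Successive powers of 203 modulo 317:
  203^0=1  203^1=203  203^2=316
So 203^2 ≡ 316 (mod 317), giving a = 2.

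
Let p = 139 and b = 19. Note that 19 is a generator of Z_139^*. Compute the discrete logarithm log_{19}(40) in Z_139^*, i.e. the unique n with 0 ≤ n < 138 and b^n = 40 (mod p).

Baby-step giant-step with m = ceil(sqrt(138)) = 12.
Baby table (19^j mod 139 for j=0..11):
  0:1  1:19  2:83  3:48  4:78  5:92  6:80  7:130
  8:107  9:87  10:124  11:132
Giant step factor: 19^(-12) ≡ 116 (mod 139).
Scan 40·116^i mod 139 for i = 0, 1, …:
  i=0: 40   i=1: 53   i=2: 32   i=3: 98
  i=4: 109   i=5: 134   i=6: 115   i=7: 135
  i=8: 92
Match at i=8, j=5: n = 8·12 + 5 = 101.

101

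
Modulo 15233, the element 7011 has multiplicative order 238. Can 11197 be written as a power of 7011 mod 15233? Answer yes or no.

yes

11197 ∈ ⟨7011⟩ iff 11197^238 ≡ 1 (mod 15233), since |⟨7011⟩| = 238.
11197^238 mod 15233 = 1.
Since 1 = 1, 11197 lies in the subgroup.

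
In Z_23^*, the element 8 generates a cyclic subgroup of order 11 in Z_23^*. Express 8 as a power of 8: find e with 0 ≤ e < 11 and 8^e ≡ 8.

Successive powers of 8 modulo 23:
  8^0=1  8^1=8
So 8^1 ≡ 8 (mod 23), giving e = 1.

1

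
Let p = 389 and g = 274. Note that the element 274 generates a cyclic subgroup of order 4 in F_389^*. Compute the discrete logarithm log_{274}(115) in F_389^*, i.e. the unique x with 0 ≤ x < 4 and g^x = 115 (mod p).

3

Successive powers of 274 modulo 389:
  274^0=1  274^1=274  274^2=388  274^3=115
So 274^3 ≡ 115 (mod 389), giving x = 3.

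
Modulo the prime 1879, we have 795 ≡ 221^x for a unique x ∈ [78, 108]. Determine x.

Compute 221^78 mod 1879 = 387, then multiply by 221 repeatedly:
  221^78=387  221^79=972  221^80=606  221^81=517  221^82=1517
  221^83=795
Found 795 at exponent 83.

83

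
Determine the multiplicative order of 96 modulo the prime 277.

276

The order of 96 must divide p − 1 = 276 = 2^2 · 3 · 23.
Divisors: 1, 2, 3, 4, 6, 12, 23, 46, 69, 92, 138, 276.
Check each in increasing order: 96^1 ≡ 96;  96^2 ≡ 75;  96^3 ≡ 275;  96^4 ≡ 85;  96^6 ≡ 4;  96^12 ≡ 16;  96^23 ≡ 95;  96^46 ≡ 161;  96^69 ≡ 60;  96^92 ≡ 160;  96^138 ≡ 276;  96^276 ≡ 1.
Smallest exponent giving 1 is 276.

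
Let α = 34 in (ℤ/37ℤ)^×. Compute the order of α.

The order of 34 must divide p − 1 = 36 = 2^2 · 3^2.
Divisors: 1, 2, 3, 4, 6, 9, 12, 18, 36.
Check each in increasing order: 34^1 ≡ 34;  34^2 ≡ 9;  34^3 ≡ 10;  34^4 ≡ 7;  34^6 ≡ 26;  34^9 ≡ 1.
Smallest exponent giving 1 is 9.

9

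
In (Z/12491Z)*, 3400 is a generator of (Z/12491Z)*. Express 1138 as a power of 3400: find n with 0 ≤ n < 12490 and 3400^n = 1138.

12384

Baby-step giant-step with m = ceil(sqrt(12490)) = 112.
Baby table (3400^j mod 12491 for j=0..111):
  0:1  1:3400  2:5825  3:6765  4:5069  5:9511  6:10692  7:3990
  8:774  9:8490  10:11790  11:2381  12:1232  13:4315  14:6566  15:2983
  16:11999  17:994  18:7030  19:6717  20:4252  21:4713  22:10738  23:10498
  24:6413  25:7405  26:7635  27:2702  28:5915  29:490  30:4697  31:6302
  32:4735  33:10592  34:1247  35:5351  36:6504  37:4530  38:597  39:6258
  40:5027  41:4112  42:3371  43:7153  44:223  45:8740  46:12402  47:9675
  48:6197  49:9974  50:11026  51:2909  52:10219  53:7129  54:6060  55:6341
  56:12425  57:438  58:2771  59:3186  60:2703  61:9315  62:6315  63:11462
  64:11371  65:1755  66:8793  67:5237  68:6125  69:2503  70:3829  71:2978
  72:7490  73:9342  74:10678  75:6354  76:6661  77:1217  78:3279  79:6628
  80:1436  81:10910  82:8221  83:9033  84:9322  85:5133  86:2273  87:8762
  88:12256  89:424  90:5135  91:9073  92:7921  93:804  94:10562  95:11666
  96:5475  97:3410  98:2352  99:2560  100:10264  101:10237  102:5874  103:10982
  104:3201  105:3739  106:9253  107:7862  108:60  109:4144  110:12243  111:6188
Giant step factor: 3400^(-112) ≡ 8984 (mod 12491).
Scan 1138·8984^i mod 12491 for i = 0, 1, …:
  i=0: 1138   i=1: 6154   i=2: 2370   i=3: 7416
  i=4: 10841   i=5: 3217   i=6: 9845   i=7: 11200
  i=8: 5795   i=9: 12283     …   i=109: 5261
  i=110: 11371
Match at i=110, j=64: n = 110·112 + 64 = 12384.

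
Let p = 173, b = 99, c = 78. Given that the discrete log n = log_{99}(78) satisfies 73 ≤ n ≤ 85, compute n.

78

Compute 99^73 mod 173 = 125, then multiply by 99 repeatedly:
  99^73=125  99^74=92  99^75=112  99^76=16  99^77=27
  99^78=78
Found 78 at exponent 78.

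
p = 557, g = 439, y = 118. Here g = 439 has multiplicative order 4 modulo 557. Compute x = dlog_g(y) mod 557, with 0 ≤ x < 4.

3

Successive powers of 439 modulo 557:
  439^0=1  439^1=439  439^2=556  439^3=118
So 439^3 ≡ 118 (mod 557), giving x = 3.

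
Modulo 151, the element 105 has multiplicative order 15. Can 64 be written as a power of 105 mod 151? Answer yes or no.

yes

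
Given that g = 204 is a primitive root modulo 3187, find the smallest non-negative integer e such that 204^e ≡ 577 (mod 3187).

492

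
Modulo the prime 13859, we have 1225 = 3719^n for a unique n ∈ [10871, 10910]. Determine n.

Compute 3719^10871 mod 13859 = 157, then multiply by 3719 repeatedly:
  3719^10871=157  3719^10872=1805  3719^10873=5039  3719^10874=2673  3719^10875=3984
  3719^10876=1225
Found 1225 at exponent 10876.

10876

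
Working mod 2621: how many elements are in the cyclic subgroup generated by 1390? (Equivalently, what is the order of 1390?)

655

The order of 1390 must divide p − 1 = 2620 = 2^2 · 5 · 131.
Divisors: 1, 2, 4, 5, 10, 20, 131, 262, 524, 655, 1310, 2620.
Check each in increasing order: 1390^1 ≡ 1390;  1390^2 ≡ 423;  1390^4 ≡ 701;  1390^5 ≡ 1999;  1390^10 ≡ 1597;  1390^20 ≡ 176;  1390^131 ≡ 2501;  1390^262 ≡ 1295;  1390^524 ≡ 2206;  1390^655 ≡ 1.
Smallest exponent giving 1 is 655.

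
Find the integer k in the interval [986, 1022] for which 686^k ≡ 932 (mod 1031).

Compute 686^986 mod 1031 = 300, then multiply by 686 repeatedly:
  686^986=300  686^987=631  686^988=877  686^989=549  686^990=299
  686^991=976  686^992=417  686^993=475  686^994=54  686^995=959
  686^996=96  686^997=903  686^998=858  686^999=918  686^1000=838
  686^1001=601  686^1002=917  686^1003=152  686^1004=141  686^1005=843
  686^1006=938  686^1007=124  686^1008=522  686^1009=335  686^1010=928
  686^1011=481  686^1012=46  686^1013=626  686^1014=540  686^1015=311
  686^1016=960  686^1017=782  686^1018=332  686^1019=932
Found 932 at exponent 1019.

1019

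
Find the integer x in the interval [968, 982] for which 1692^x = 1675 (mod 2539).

Compute 1692^968 mod 2539 = 1936, then multiply by 1692 repeatedly:
  1692^968=1936  1692^969=402  1692^970=2271  1692^971=1025  1692^972=163
  1692^973=1584  1692^974=1483  1692^975=704  1692^976=377  1692^977=595
  1692^978=1296  1692^979=1675
Found 1675 at exponent 979.

979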